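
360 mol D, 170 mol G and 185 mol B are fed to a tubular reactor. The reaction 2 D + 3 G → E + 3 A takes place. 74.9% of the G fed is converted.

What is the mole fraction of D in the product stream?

0.409

G reacted = 0.749 × 170 = 127.3 mol; ν_G = −3, so ξ = 127.3/3 = 42.44 mol.
Outlet amounts (n = n₀ + ν ξ):
  D: 360 − 2(42.44) = 275.1
  G: 170 − 3(42.44) = 42.67
  E: 0 + 1(42.44) = 42.44
  A: 0 + 3(42.44) = 127.3
  B: 185 (inert)
Total out = 672.6 mol; y_D = 275.1 / 672.6 = 0.4091.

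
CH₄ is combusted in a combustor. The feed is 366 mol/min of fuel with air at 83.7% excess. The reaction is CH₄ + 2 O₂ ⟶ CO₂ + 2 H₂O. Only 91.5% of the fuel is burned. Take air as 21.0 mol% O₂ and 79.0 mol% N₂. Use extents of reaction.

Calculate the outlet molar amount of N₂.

Stoichiometric O₂ = 2 × 366 = 732 mol/min; O₂ fed = 732 × 1.837 = 1345 mol/min.
N₂ fed = 1345 × 79/21 = 5059 mol/min.
Fuel reacted = 0.915 × 366 → ξ = 334.9 mol/min.
Outlet (n = n₀ + ν ξ):
  CH₄: 366 − 1(334.9) = 31.11
  O₂: 1345 − 2(334.9) = 674.9
  N₂: 5059 (inert)
  CO₂: 0 + 1(334.9) = 334.9
  H₂O: 0 + 2(334.9) = 669.8

5060 mol/min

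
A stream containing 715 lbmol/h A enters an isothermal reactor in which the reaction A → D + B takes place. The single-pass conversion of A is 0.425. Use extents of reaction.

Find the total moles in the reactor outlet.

A reacted = 0.425 × 715 = 303.9 lbmol/h; ν_A = −1, so ξ = 303.9/1 = 303.9 lbmol/h.
Outlet amounts (n = n₀ + ν ξ):
  A: 715 − 1(303.9) = 411.1
  D: 0 + 1(303.9) = 303.9
  B: 0 + 1(303.9) = 303.9
Total out = 411.1 + 303.9 + 303.9 = 1019 lbmol/h.

1020 lbmol/h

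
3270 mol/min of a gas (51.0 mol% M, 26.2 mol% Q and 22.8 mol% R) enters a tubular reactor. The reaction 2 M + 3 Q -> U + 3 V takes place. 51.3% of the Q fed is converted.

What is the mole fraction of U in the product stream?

0.0469

Q reacted = 0.513 × 856.7 = 439.5 mol/min; ν_Q = −3, so ξ = 439.5/3 = 146.5 mol/min.
Outlet amounts (n = n₀ + ν ξ):
  M: 1668 − 2(146.5) = 1375
  Q: 856.7 − 3(146.5) = 417.2
  U: 0 + 1(146.5) = 146.5
  V: 0 + 3(146.5) = 439.5
  R: 745.6 (inert)
Total out = 3123 mol/min; y_U = 146.5 / 3123 = 0.0469.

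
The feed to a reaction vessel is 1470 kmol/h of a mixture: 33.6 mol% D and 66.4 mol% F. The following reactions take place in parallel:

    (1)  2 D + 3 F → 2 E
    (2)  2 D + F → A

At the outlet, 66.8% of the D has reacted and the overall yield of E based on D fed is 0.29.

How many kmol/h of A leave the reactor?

Yield of E: 2ξ₁ / 493.9 = 0.29 → ξ₁ = 71.62 kmol/h.
Conversion of D: 2ξ₁ + 2ξ₂ = 0.668 × 493.9 = 329.9 → ξ₂ = 93.35 kmol/h.
Outlet amounts (n = n₀ + Σ ν·ξ):
  D: 493.9 − 2(71.62) − 2(93.35) = 164
  F: 976.1 − 3(71.62) − 1(93.35) = 667.9
  E: 0 + 2(71.62) = 143.2
  A: 0 + 1(93.35) = 93.35

93.4 kmol/h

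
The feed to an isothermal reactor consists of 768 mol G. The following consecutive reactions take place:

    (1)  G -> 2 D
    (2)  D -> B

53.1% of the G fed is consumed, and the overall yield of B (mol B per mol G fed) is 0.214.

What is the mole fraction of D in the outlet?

Conversion of G: G consumed = 1ξ₁ = 0.531 × 768 → ξ₁ = 407.8 mol.
Yield of B: 1ξ₂ / 768 = 0.214 → ξ₂ = 164.4 mol.
Outlet amounts (n = n₀ + Σ ν·ξ):
  G: 768 − 1(407.8) = 360.2
  D: 0 + 2(407.8) − 1(164.4) = 651.3
  B: 0 + 1(164.4) = 164.4
Total out = 1176 mol; y_D = 651.3 / 1176 = 0.5539.

0.554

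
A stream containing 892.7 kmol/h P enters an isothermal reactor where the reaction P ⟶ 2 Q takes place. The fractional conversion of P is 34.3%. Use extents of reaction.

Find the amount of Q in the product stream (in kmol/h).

612 kmol/h

P reacted = 0.343 × 892.7 = 306.2 kmol/h; ν_P = −1, so ξ = 306.2/1 = 306.2 kmol/h.
Outlet amounts (n = n₀ + ν ξ):
  P: 892.7 − 1(306.2) = 586.5
  Q: 0 + 2(306.2) = 612.4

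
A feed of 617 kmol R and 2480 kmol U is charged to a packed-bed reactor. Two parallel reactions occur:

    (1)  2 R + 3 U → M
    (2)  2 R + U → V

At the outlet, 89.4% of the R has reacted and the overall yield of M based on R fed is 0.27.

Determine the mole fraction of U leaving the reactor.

0.846

Yield of M: 1ξ₁ / 617 = 0.27 → ξ₁ = 166.6 kmol.
Conversion of R: 2ξ₁ + 2ξ₂ = 0.894 × 617 = 551.6 → ξ₂ = 109.2 kmol.
Outlet amounts (n = n₀ + Σ ν·ξ):
  R: 617 − 2(166.6) − 2(109.2) = 65.4
  U: 2480 − 3(166.6) − 1(109.2) = 1871
  M: 0 + 1(166.6) = 166.6
  V: 0 + 1(109.2) = 109.2
Total out = 2212 kmol; y_U = 1871 / 2212 = 0.8458.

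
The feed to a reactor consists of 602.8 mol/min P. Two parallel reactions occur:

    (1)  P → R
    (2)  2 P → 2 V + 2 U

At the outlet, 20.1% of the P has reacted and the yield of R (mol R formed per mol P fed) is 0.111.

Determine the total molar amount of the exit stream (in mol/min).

Yield of R: 1ξ₁ / 602.8 = 0.111 → ξ₁ = 66.91 mol/min.
Conversion of P: 1ξ₁ + 2ξ₂ = 0.201 × 602.8 = 121.2 → ξ₂ = 27.13 mol/min.
Outlet amounts (n = n₀ + Σ ν·ξ):
  P: 602.8 − 1(66.91) − 2(27.13) = 481.6
  R: 0 + 1(66.91) = 66.91
  V: 0 + 2(27.13) = 54.25
  U: 0 + 2(27.13) = 54.25
Total out = 481.6 + 66.91 + 54.25 + 54.25 = 657.1 mol/min.

657 mol/min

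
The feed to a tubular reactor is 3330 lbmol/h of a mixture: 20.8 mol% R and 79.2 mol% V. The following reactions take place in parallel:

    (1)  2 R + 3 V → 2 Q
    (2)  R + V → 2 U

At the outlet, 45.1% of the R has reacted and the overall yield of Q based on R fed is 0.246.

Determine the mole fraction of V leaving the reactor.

0.729

Yield of Q: 2ξ₁ / 692.6 = 0.246 → ξ₁ = 85.19 lbmol/h.
Conversion of R: 2ξ₁ + 1ξ₂ = 0.451 × 692.6 = 312.4 → ξ₂ = 142 lbmol/h.
Outlet amounts (n = n₀ + Σ ν·ξ):
  R: 692.6 − 2(85.19) − 1(142) = 380.3
  V: 2637 − 3(85.19) − 1(142) = 2240
  Q: 0 + 2(85.19) = 170.4
  U: 0 + 2(142) = 284
Total out = 3074 lbmol/h; y_V = 2240 / 3074 = 0.7285.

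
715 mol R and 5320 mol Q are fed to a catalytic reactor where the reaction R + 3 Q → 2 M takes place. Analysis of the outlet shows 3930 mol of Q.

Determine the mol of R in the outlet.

252 mol

For Q: n = n₀ − 3ξ → 3930 = 5320 − 3ξ, giving ξ = 463.3 mol.
Outlet amounts (n = n₀ + ν ξ):
  R: 715 − 1(463.3) = 251.7
  Q: 5320 − 3(463.3) = 3930
  M: 0 + 2(463.3) = 926.7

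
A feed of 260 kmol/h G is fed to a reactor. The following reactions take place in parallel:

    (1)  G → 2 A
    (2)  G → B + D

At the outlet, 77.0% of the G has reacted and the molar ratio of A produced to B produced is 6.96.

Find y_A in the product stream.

0.676

Conversion of G: G consumed = 0.77 × 260 = 200.2 kmol/h = 1ξ₁ + 1ξ₂.
Selectivity: 2ξ₁ / (1ξ₂) = 6.96 → ξ₁ = 3.48 ξ₂.
Substitute: (1·3.48 + 1) ξ₂ = 200.2 → ξ₂ = 44.69 kmol/h, ξ₁ = 155.5 kmol/h.
Outlet amounts (n = n₀ + Σ ν·ξ):
  G: 260 − 1(155.5) − 1(44.69) = 59.8
  A: 0 + 2(155.5) = 311
  B: 0 + 1(44.69) = 44.69
  D: 0 + 1(44.69) = 44.69
Total out = 460.2 kmol/h; y_A = 311 / 460.2 = 0.6758.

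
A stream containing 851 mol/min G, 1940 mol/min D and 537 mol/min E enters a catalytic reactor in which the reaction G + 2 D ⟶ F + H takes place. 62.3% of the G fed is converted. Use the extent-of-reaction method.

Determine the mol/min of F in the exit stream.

530 mol/min

G reacted = 0.623 × 851 = 530.2 mol/min; ν_G = −1, so ξ = 530.2/1 = 530.2 mol/min.
Outlet amounts (n = n₀ + ν ξ):
  G: 851 − 1(530.2) = 320.8
  D: 1940 − 2(530.2) = 879.7
  F: 0 + 1(530.2) = 530.2
  H: 0 + 1(530.2) = 530.2
  E: 537 (inert)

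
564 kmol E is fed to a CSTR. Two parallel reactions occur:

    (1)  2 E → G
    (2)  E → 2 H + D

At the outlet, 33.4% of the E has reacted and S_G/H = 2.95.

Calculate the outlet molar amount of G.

Conversion of E: E consumed = 0.334 × 564 = 188.4 kmol = 2ξ₁ + 1ξ₂.
Selectivity: 1ξ₁ / (2ξ₂) = 2.95 → ξ₁ = 5.9 ξ₂.
Substitute: (2·5.9 + 1) ξ₂ = 188.4 → ξ₂ = 14.72 kmol, ξ₁ = 86.83 kmol.
Outlet amounts (n = n₀ + Σ ν·ξ):
  E: 564 − 2(86.83) − 1(14.72) = 375.6
  G: 0 + 1(86.83) = 86.83
  H: 0 + 2(14.72) = 29.43
  D: 0 + 1(14.72) = 14.72

86.8 kmol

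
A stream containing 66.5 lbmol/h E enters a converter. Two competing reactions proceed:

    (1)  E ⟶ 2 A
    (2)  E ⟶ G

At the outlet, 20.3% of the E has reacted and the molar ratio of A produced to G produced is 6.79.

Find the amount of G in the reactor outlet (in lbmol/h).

3.07 lbmol/h

Conversion of E: E consumed = 0.203 × 66.5 = 13.5 lbmol/h = 1ξ₁ + 1ξ₂.
Selectivity: 2ξ₁ / (1ξ₂) = 6.79 → ξ₁ = 3.395 ξ₂.
Substitute: (1·3.395 + 1) ξ₂ = 13.5 → ξ₂ = 3.072 lbmol/h, ξ₁ = 10.43 lbmol/h.
Outlet amounts (n = n₀ + Σ ν·ξ):
  E: 66.5 − 1(10.43) − 1(3.072) = 53
  A: 0 + 2(10.43) = 20.86
  G: 0 + 1(3.072) = 3.072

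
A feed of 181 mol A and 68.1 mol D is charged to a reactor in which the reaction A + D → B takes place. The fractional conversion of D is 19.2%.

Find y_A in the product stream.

0.711

D reacted = 0.192 × 68.1 = 13.08 mol; ν_D = −1, so ξ = 13.08/1 = 13.08 mol.
Outlet amounts (n = n₀ + ν ξ):
  A: 181 − 1(13.08) = 167.9
  D: 68.1 − 1(13.08) = 55.02
  B: 0 + 1(13.08) = 13.08
Total out = 236 mol; y_A = 167.9 / 236 = 0.7115.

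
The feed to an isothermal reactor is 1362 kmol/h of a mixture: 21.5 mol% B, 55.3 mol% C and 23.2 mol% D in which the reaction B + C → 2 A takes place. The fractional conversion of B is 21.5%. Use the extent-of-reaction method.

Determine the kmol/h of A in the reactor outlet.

B reacted = 0.215 × 292.8 = 62.96 kmol/h; ν_B = −1, so ξ = 62.96/1 = 62.96 kmol/h.
Outlet amounts (n = n₀ + ν ξ):
  B: 292.8 − 1(62.96) = 229.9
  C: 753.2 − 1(62.96) = 690.2
  A: 0 + 2(62.96) = 125.9
  D: 316 (inert)

126 kmol/h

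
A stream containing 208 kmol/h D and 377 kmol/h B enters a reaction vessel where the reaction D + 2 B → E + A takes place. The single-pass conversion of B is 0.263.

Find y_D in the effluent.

0.296

B reacted = 0.263 × 377 = 99.15 kmol/h; ν_B = −2, so ξ = 99.15/2 = 49.58 kmol/h.
Outlet amounts (n = n₀ + ν ξ):
  D: 208 − 1(49.58) = 158.4
  B: 377 − 2(49.58) = 277.8
  E: 0 + 1(49.58) = 49.58
  A: 0 + 1(49.58) = 49.58
Total out = 535.4 kmol/h; y_D = 158.4 / 535.4 = 0.2959.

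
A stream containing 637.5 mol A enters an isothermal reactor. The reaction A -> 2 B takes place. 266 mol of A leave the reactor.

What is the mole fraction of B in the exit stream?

For A: n = n₀ − 1ξ → 266 = 637.5 − 1ξ, giving ξ = 371.5 mol.
Outlet amounts (n = n₀ + ν ξ):
  A: 637.5 − 1(371.5) = 266
  B: 0 + 2(371.5) = 743
Total out = 1009 mol; y_B = 743 / 1009 = 0.7364.

0.736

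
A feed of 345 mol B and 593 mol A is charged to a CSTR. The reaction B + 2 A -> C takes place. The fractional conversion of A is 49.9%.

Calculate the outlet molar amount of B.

197 mol

A reacted = 0.499 × 593 = 295.9 mol; ν_A = −2, so ξ = 295.9/2 = 148 mol.
Outlet amounts (n = n₀ + ν ξ):
  B: 345 − 1(148) = 197
  A: 593 − 2(148) = 297.1
  C: 0 + 1(148) = 148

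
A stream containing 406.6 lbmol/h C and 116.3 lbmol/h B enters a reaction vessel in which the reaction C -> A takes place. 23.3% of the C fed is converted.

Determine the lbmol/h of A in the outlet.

C reacted = 0.233 × 406.6 = 94.74 lbmol/h; ν_C = −1, so ξ = 94.74/1 = 94.74 lbmol/h.
Outlet amounts (n = n₀ + ν ξ):
  C: 406.6 − 1(94.74) = 311.9
  A: 0 + 1(94.74) = 94.74
  B: 116.3 (inert)

94.7 lbmol/h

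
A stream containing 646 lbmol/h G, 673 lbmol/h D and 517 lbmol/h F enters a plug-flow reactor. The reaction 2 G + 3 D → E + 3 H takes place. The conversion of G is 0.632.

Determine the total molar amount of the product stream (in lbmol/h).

1630 lbmol/h

G reacted = 0.632 × 646 = 408.3 lbmol/h; ν_G = −2, so ξ = 408.3/2 = 204.1 lbmol/h.
Outlet amounts (n = n₀ + ν ξ):
  G: 646 − 2(204.1) = 237.7
  D: 673 − 3(204.1) = 60.59
  E: 0 + 1(204.1) = 204.1
  H: 0 + 3(204.1) = 612.4
  F: 517 (inert)
Total out = 237.7 + 60.59 + 204.1 + 612.4 + 517 = 1632 lbmol/h.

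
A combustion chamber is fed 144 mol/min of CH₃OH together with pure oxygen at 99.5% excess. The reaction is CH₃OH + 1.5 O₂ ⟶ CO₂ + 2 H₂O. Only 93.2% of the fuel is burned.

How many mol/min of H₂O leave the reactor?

Stoichiometric O₂ = 1.5 × 144 = 216 mol/min; O₂ fed = 216 × 1.995 = 430.9 mol/min.
Fuel reacted = 0.932 × 144 → ξ = 134.2 mol/min.
Outlet (n = n₀ + ν ξ):
  CH₃OH: 144 − 1(134.2) = 9.792
  O₂: 430.9 − 1.5(134.2) = 229.6
  CO₂: 0 + 1(134.2) = 134.2
  H₂O: 0 + 2(134.2) = 268.4

268 mol/min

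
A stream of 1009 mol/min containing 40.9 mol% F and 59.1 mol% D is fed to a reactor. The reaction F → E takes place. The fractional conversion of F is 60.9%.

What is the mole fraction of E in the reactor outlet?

0.249

F reacted = 0.609 × 412.7 = 251.3 mol/min; ν_F = −1, so ξ = 251.3/1 = 251.3 mol/min.
Outlet amounts (n = n₀ + ν ξ):
  F: 412.7 − 1(251.3) = 161.4
  E: 0 + 1(251.3) = 251.3
  D: 596.3 (inert)
Total out = 1009 mol/min; y_E = 251.3 / 1009 = 0.2491.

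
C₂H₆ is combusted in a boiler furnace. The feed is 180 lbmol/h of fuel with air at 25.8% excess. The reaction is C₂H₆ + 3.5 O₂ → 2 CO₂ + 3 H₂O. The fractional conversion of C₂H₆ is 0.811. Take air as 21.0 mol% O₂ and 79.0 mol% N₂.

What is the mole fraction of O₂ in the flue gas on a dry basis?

0.0785

Stoichiometric O₂ = 3.5 × 180 = 630 lbmol/h; O₂ fed = 630 × 1.258 = 792.5 lbmol/h.
N₂ fed = 792.5 × 79/21 = 2981 lbmol/h.
Fuel reacted = 0.811 × 180 → ξ = 146 lbmol/h.
Outlet (n = n₀ + ν ξ):
  C₂H₆: 180 − 1(146) = 34.02
  O₂: 792.5 − 3.5(146) = 281.6
  N₂: 2981 (inert)
  CO₂: 0 + 2(146) = 292
  H₂O: 0 + 3(146) = 437.9
Dry total = 3589 lbmol/h; y_O₂ (dry) = 281.6 / 3589 = 0.07846.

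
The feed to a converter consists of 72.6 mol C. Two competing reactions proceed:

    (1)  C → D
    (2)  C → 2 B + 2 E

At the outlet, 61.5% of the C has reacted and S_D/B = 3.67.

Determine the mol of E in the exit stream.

10.7 mol

Conversion of C: C consumed = 0.615 × 72.6 = 44.65 mol = 1ξ₁ + 1ξ₂.
Selectivity: 1ξ₁ / (2ξ₂) = 3.67 → ξ₁ = 7.34 ξ₂.
Substitute: (1·7.34 + 1) ξ₂ = 44.65 → ξ₂ = 5.354 mol, ξ₁ = 39.3 mol.
Outlet amounts (n = n₀ + Σ ν·ξ):
  C: 72.6 − 1(39.3) − 1(5.354) = 27.95
  D: 0 + 1(39.3) = 39.3
  B: 0 + 2(5.354) = 10.71
  E: 0 + 2(5.354) = 10.71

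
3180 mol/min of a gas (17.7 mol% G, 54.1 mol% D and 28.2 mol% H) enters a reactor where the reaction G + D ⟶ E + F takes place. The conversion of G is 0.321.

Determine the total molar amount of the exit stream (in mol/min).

3180 mol/min

G reacted = 0.321 × 562.9 = 180.7 mol/min; ν_G = −1, so ξ = 180.7/1 = 180.7 mol/min.
Outlet amounts (n = n₀ + ν ξ):
  G: 562.9 − 1(180.7) = 382.2
  D: 1720 − 1(180.7) = 1540
  E: 0 + 1(180.7) = 180.7
  F: 0 + 1(180.7) = 180.7
  H: 896.8 (inert)
Total out = 382.2 + 1540 + 180.7 + 180.7 + 896.8 = 3180 mol/min.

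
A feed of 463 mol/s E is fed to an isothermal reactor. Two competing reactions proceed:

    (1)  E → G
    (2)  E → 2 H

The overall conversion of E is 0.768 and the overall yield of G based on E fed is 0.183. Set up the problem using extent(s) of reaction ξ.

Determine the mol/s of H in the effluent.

Yield of G: 1ξ₁ / 463 = 0.183 → ξ₁ = 84.73 mol/s.
Conversion of E: 1ξ₁ + 1ξ₂ = 0.768 × 463 = 355.6 → ξ₂ = 270.9 mol/s.
Outlet amounts (n = n₀ + Σ ν·ξ):
  E: 463 − 1(84.73) − 1(270.9) = 107.4
  G: 0 + 1(84.73) = 84.73
  H: 0 + 2(270.9) = 541.7

542 mol/s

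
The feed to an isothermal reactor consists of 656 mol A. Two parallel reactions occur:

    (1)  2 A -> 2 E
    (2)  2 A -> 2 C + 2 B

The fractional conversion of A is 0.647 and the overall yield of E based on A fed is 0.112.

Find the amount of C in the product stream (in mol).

Yield of E: 2ξ₁ / 656 = 0.112 → ξ₁ = 36.74 mol.
Conversion of A: 2ξ₁ + 2ξ₂ = 0.647 × 656 = 424.4 → ξ₂ = 175.5 mol.
Outlet amounts (n = n₀ + Σ ν·ξ):
  A: 656 − 2(36.74) − 2(175.5) = 231.6
  E: 0 + 2(36.74) = 73.47
  C: 0 + 2(175.5) = 351
  B: 0 + 2(175.5) = 351

351 mol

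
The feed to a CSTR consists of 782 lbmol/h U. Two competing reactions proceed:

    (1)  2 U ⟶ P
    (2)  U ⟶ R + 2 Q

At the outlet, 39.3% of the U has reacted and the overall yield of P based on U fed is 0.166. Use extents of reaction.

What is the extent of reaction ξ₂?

ξ₂ = 47.7 lbmol/h

Yield of P: 1ξ₁ / 782 = 0.166 → ξ₁ = 129.8 lbmol/h.
Conversion of U: 2ξ₁ + 1ξ₂ = 0.393 × 782 = 307.3 → ξ₂ = 47.7 lbmol/h.
Outlet amounts (n = n₀ + Σ ν·ξ):
  U: 782 − 2(129.8) − 1(47.7) = 474.7
  P: 0 + 1(129.8) = 129.8
  R: 0 + 1(47.7) = 47.7
  Q: 0 + 2(47.7) = 95.4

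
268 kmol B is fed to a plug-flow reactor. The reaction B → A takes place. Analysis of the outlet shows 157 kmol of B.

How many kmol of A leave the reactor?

For B: n = n₀ − 1ξ → 157 = 268 − 1ξ, giving ξ = 111 kmol.
Outlet amounts (n = n₀ + ν ξ):
  B: 268 − 1(111) = 157
  A: 0 + 1(111) = 111

111 kmol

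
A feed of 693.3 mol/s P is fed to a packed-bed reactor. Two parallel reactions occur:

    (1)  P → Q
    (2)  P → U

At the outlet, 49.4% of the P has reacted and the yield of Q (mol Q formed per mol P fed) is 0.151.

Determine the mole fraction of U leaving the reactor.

Yield of Q: 1ξ₁ / 693.3 = 0.151 → ξ₁ = 104.7 mol/s.
Conversion of P: 1ξ₁ + 1ξ₂ = 0.494 × 693.3 = 342.5 → ξ₂ = 237.8 mol/s.
Outlet amounts (n = n₀ + Σ ν·ξ):
  P: 693.3 − 1(104.7) − 1(237.8) = 350.8
  Q: 0 + 1(104.7) = 104.7
  U: 0 + 1(237.8) = 237.8
Total out = 693.3 mol/s; y_U = 237.8 / 693.3 = 0.343.

0.343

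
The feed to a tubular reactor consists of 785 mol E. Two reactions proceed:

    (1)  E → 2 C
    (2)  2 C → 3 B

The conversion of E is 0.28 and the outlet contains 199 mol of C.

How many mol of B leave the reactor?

Conversion of E: E consumed = 1ξ₁ = 0.28 × 785 → ξ₁ = 219.8 mol.
C balance: n_C = 0 + 2ξ₁ − 2ξ₂ = 199 → ξ₂ = (2·219.8 − 199)/2 = 120.3 mol.
Outlet amounts (n = n₀ + Σ ν·ξ):
  E: 785 − 1(219.8) = 565.2
  C: 0 + 2(219.8) − 2(120.3) = 199
  B: 0 + 3(120.3) = 360.9

361 mol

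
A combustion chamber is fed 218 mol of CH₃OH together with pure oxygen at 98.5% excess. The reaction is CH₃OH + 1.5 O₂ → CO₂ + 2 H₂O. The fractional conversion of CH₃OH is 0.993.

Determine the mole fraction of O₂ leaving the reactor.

Stoichiometric O₂ = 1.5 × 218 = 327 mol; O₂ fed = 327 × 1.985 = 649.1 mol.
Fuel reacted = 0.993 × 218 → ξ = 216.5 mol.
Outlet (n = n₀ + ν ξ):
  CH₃OH: 218 − 1(216.5) = 1.526
  O₂: 649.1 − 1.5(216.5) = 324.4
  CO₂: 0 + 1(216.5) = 216.5
  H₂O: 0 + 2(216.5) = 432.9
Total out = 975.3 mol; y_O₂ = 324.4 / 975.3 = 0.3326.

0.333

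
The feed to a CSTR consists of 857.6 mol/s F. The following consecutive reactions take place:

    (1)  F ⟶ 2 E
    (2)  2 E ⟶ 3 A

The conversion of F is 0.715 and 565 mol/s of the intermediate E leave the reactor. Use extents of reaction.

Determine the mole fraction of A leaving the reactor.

Conversion of F: F consumed = 1ξ₁ = 0.715 × 857.6 → ξ₁ = 613.2 mol/s.
E balance: n_E = 0 + 2ξ₁ − 2ξ₂ = 565 → ξ₂ = (2·613.2 − 565)/2 = 330.7 mol/s.
Outlet amounts (n = n₀ + Σ ν·ξ):
  F: 857.6 − 1(613.2) = 244.4
  E: 0 + 2(613.2) − 2(330.7) = 565
  A: 0 + 3(330.7) = 992.1
Total out = 1801 mol/s; y_A = 992.1 / 1801 = 0.5507.

0.551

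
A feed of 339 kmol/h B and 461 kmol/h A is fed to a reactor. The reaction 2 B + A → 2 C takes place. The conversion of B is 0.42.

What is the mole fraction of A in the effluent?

B reacted = 0.42 × 339 = 142.4 kmol/h; ν_B = −2, so ξ = 142.4/2 = 71.19 kmol/h.
Outlet amounts (n = n₀ + ν ξ):
  B: 339 − 2(71.19) = 196.6
  A: 461 − 1(71.19) = 389.8
  C: 0 + 2(71.19) = 142.4
Total out = 728.8 kmol/h; y_A = 389.8 / 728.8 = 0.5349.

0.535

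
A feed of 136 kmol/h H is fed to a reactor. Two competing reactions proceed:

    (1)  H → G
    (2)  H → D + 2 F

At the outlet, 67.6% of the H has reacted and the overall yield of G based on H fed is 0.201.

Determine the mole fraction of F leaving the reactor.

0.487

Yield of G: 1ξ₁ / 136 = 0.201 → ξ₁ = 27.34 kmol/h.
Conversion of H: 1ξ₁ + 1ξ₂ = 0.676 × 136 = 91.94 → ξ₂ = 64.6 kmol/h.
Outlet amounts (n = n₀ + Σ ν·ξ):
  H: 136 − 1(27.34) − 1(64.6) = 44.06
  G: 0 + 1(27.34) = 27.34
  D: 0 + 1(64.6) = 64.6
  F: 0 + 2(64.6) = 129.2
Total out = 265.2 kmol/h; y_F = 129.2 / 265.2 = 0.4872.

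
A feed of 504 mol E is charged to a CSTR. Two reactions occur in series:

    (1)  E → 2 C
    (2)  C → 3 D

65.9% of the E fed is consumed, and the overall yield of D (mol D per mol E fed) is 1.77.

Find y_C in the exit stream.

0.256

Conversion of E: E consumed = 1ξ₁ = 0.659 × 504 → ξ₁ = 332.1 mol.
Yield of D: 3ξ₂ / 504 = 1.77 → ξ₂ = 297.4 mol.
Outlet amounts (n = n₀ + Σ ν·ξ):
  E: 504 − 1(332.1) = 171.9
  C: 0 + 2(332.1) − 1(297.4) = 366.9
  D: 0 + 3(297.4) = 892.1
Total out = 1431 mol; y_C = 366.9 / 1431 = 0.2564.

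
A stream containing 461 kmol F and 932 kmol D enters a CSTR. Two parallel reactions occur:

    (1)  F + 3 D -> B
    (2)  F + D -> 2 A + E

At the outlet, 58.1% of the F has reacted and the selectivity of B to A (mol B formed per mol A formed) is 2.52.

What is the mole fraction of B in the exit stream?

0.291

Conversion of F: F consumed = 0.581 × 461 = 267.8 kmol = 1ξ₁ + 1ξ₂.
Selectivity: 1ξ₁ / (2ξ₂) = 2.52 → ξ₁ = 5.04 ξ₂.
Substitute: (1·5.04 + 1) ξ₂ = 267.8 → ξ₂ = 44.34 kmol, ξ₁ = 223.5 kmol.
Outlet amounts (n = n₀ + Σ ν·ξ):
  F: 461 − 1(223.5) − 1(44.34) = 193.2
  D: 932 − 3(223.5) − 1(44.34) = 217.2
  B: 0 + 1(223.5) = 223.5
  A: 0 + 2(44.34) = 88.69
  E: 0 + 1(44.34) = 44.34
Total out = 766.9 kmol; y_B = 223.5 / 766.9 = 0.2914.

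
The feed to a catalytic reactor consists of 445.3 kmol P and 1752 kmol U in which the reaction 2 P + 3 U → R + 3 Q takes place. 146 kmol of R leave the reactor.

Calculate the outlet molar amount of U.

For R: n = n₀ + 1ξ → 146 = 0 + 1ξ, giving ξ = 146 kmol.
Outlet amounts (n = n₀ + ν ξ):
  P: 445.3 − 2(146) = 153.3
  U: 1752 − 3(146) = 1314
  R: 0 + 1(146) = 146
  Q: 0 + 3(146) = 438

1310 kmol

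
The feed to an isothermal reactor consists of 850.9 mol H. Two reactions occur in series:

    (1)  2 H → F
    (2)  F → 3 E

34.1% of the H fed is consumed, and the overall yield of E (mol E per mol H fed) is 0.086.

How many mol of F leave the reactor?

121 mol

Conversion of H: H consumed = 2ξ₁ = 0.341 × 850.9 → ξ₁ = 145.1 mol.
Yield of E: 3ξ₂ / 850.9 = 0.086 → ξ₂ = 24.39 mol.
Outlet amounts (n = n₀ + Σ ν·ξ):
  H: 850.9 − 2(145.1) = 560.7
  F: 0 + 1(145.1) − 1(24.39) = 120.7
  E: 0 + 3(24.39) = 73.18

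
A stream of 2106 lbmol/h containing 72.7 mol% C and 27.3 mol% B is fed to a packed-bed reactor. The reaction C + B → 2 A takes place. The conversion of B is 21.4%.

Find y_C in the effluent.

B reacted = 0.214 × 574.9 = 123 lbmol/h; ν_B = −1, so ξ = 123/1 = 123 lbmol/h.
Outlet amounts (n = n₀ + ν ξ):
  C: 1531 − 1(123) = 1408
  B: 574.9 − 1(123) = 451.9
  A: 0 + 2(123) = 246.1
Total out = 2106 lbmol/h; y_C = 1408 / 2106 = 0.6686.

0.669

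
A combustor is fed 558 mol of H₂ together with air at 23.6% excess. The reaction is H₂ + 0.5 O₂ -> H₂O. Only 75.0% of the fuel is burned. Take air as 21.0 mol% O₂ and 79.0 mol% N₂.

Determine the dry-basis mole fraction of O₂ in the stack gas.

Stoichiometric O₂ = 0.5 × 558 = 279 mol; O₂ fed = 279 × 1.236 = 344.8 mol.
N₂ fed = 344.8 × 79/21 = 1297 mol.
Fuel reacted = 0.75 × 558 → ξ = 418.5 mol.
Outlet (n = n₀ + ν ξ):
  H₂: 558 − 1(418.5) = 139.5
  O₂: 344.8 − 0.5(418.5) = 135.6
  N₂: 1297 (inert)
  H₂O: 0 + 1(418.5) = 418.5
Dry total = 1572 mol; y_O₂ (dry) = 135.6 / 1572 = 0.08624.

0.0862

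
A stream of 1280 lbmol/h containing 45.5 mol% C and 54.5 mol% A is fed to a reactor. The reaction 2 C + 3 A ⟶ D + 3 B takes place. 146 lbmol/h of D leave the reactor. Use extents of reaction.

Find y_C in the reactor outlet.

For D: n = n₀ + 1ξ → 146 = 0 + 1ξ, giving ξ = 146 lbmol/h.
Outlet amounts (n = n₀ + ν ξ):
  C: 582.4 − 2(146) = 290.4
  A: 697.6 − 3(146) = 259.6
  D: 0 + 1(146) = 146
  B: 0 + 3(146) = 438
Total out = 1134 lbmol/h; y_C = 290.4 / 1134 = 0.2561.

0.256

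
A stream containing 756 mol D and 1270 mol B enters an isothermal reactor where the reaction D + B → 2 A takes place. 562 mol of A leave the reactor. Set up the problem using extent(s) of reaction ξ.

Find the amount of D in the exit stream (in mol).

475 mol

For A: n = n₀ + 2ξ → 562 = 0 + 2ξ, giving ξ = 281 mol.
Outlet amounts (n = n₀ + ν ξ):
  D: 756 − 1(281) = 475
  B: 1270 − 1(281) = 989
  A: 0 + 2(281) = 562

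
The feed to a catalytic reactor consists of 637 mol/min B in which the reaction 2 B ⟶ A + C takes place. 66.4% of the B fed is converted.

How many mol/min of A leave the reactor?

B reacted = 0.664 × 637 = 423 mol/min; ν_B = −2, so ξ = 423/2 = 211.5 mol/min.
Outlet amounts (n = n₀ + ν ξ):
  B: 637 − 2(211.5) = 214
  A: 0 + 1(211.5) = 211.5
  C: 0 + 1(211.5) = 211.5

211 mol/min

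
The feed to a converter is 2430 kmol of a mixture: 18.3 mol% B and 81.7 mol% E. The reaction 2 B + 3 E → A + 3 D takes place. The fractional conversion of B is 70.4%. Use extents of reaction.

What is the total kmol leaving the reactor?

B reacted = 0.704 × 444.7 = 313.1 kmol; ν_B = −2, so ξ = 313.1/2 = 156.5 kmol.
Outlet amounts (n = n₀ + ν ξ):
  B: 444.7 − 2(156.5) = 131.6
  E: 1985 − 3(156.5) = 1516
  A: 0 + 1(156.5) = 156.5
  D: 0 + 3(156.5) = 469.6
Total out = 131.6 + 1516 + 156.5 + 469.6 = 2273 kmol.

2270 kmol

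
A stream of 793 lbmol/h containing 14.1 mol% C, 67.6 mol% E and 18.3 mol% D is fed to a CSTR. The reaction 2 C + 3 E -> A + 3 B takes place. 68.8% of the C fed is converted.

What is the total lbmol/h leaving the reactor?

C reacted = 0.688 × 111.8 = 76.93 lbmol/h; ν_C = −2, so ξ = 76.93/2 = 38.46 lbmol/h.
Outlet amounts (n = n₀ + ν ξ):
  C: 111.8 − 2(38.46) = 34.89
  E: 536.1 − 3(38.46) = 420.7
  A: 0 + 1(38.46) = 38.46
  B: 0 + 3(38.46) = 115.4
  D: 145.1 (inert)
Total out = 34.89 + 420.7 + 38.46 + 115.4 + 145.1 = 754.5 lbmol/h.

755 lbmol/h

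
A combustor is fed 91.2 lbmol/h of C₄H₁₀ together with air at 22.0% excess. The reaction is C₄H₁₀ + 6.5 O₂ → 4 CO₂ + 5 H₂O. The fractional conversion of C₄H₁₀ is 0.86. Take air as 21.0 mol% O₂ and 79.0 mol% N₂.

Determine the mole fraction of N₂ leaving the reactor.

0.745

Stoichiometric O₂ = 6.5 × 91.2 = 592.8 lbmol/h; O₂ fed = 592.8 × 1.220 = 723.2 lbmol/h.
N₂ fed = 723.2 × 79/21 = 2721 lbmol/h.
Fuel reacted = 0.86 × 91.2 → ξ = 78.43 lbmol/h.
Outlet (n = n₀ + ν ξ):
  C₄H₁₀: 91.2 − 1(78.43) = 12.77
  O₂: 723.2 − 6.5(78.43) = 213.4
  N₂: 2721 (inert)
  CO₂: 0 + 4(78.43) = 313.7
  H₂O: 0 + 5(78.43) = 392.2
Total out = 3653 lbmol/h; y_N₂ = 2721 / 3653 = 0.7448.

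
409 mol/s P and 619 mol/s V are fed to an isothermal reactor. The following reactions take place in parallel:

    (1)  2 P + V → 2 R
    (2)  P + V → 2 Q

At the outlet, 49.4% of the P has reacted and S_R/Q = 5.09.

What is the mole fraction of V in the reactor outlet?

0.544

Conversion of P: P consumed = 0.494 × 409 = 202 mol/s = 2ξ₁ + 1ξ₂.
Selectivity: 2ξ₁ / (2ξ₂) = 5.09 → ξ₁ = 5.09 ξ₂.
Substitute: (2·5.09 + 1) ξ₂ = 202 → ξ₂ = 18.07 mol/s, ξ₁ = 91.99 mol/s.
Outlet amounts (n = n₀ + Σ ν·ξ):
  P: 409 − 2(91.99) − 1(18.07) = 207
  V: 619 − 1(91.99) − 1(18.07) = 508.9
  R: 0 + 2(91.99) = 184
  Q: 0 + 2(18.07) = 36.14
Total out = 936 mol/s; y_V = 508.9 / 936 = 0.5437.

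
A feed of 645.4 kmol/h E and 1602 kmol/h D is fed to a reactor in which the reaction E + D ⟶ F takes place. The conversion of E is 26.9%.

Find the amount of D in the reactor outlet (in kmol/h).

1430 kmol/h

E reacted = 0.269 × 645.4 = 173.6 kmol/h; ν_E = −1, so ξ = 173.6/1 = 173.6 kmol/h.
Outlet amounts (n = n₀ + ν ξ):
  E: 645.4 − 1(173.6) = 471.8
  D: 1602 − 1(173.6) = 1428
  F: 0 + 1(173.6) = 173.6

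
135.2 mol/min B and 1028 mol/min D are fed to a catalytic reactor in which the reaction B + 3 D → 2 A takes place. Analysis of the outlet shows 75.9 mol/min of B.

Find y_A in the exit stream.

For B: n = n₀ − 1ξ → 75.9 = 135.2 − 1ξ, giving ξ = 59.3 mol/min.
Outlet amounts (n = n₀ + ν ξ):
  B: 135.2 − 1(59.3) = 75.9
  D: 1028 − 3(59.3) = 850.1
  A: 0 + 2(59.3) = 118.6
Total out = 1045 mol/min; y_A = 118.6 / 1045 = 0.1135.

0.114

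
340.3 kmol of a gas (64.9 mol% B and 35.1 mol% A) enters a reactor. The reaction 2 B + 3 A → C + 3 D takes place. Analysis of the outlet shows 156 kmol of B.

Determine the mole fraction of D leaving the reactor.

0.316

For B: n = n₀ − 2ξ → 156 = 220.9 − 2ξ, giving ξ = 32.43 kmol.
Outlet amounts (n = n₀ + ν ξ):
  B: 220.9 − 2(32.43) = 156
  A: 119.4 − 3(32.43) = 22.16
  C: 0 + 1(32.43) = 32.43
  D: 0 + 3(32.43) = 97.28
Total out = 307.9 kmol; y_D = 97.28 / 307.9 = 0.316.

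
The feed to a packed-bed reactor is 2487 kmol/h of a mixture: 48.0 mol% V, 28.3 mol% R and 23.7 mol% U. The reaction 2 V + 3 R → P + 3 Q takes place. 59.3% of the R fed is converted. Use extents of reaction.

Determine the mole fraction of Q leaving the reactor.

0.178

R reacted = 0.593 × 703.8 = 417.4 kmol/h; ν_R = −3, so ξ = 417.4/3 = 139.1 kmol/h.
Outlet amounts (n = n₀ + ν ξ):
  V: 1194 − 2(139.1) = 915.5
  R: 703.8 − 3(139.1) = 286.5
  P: 0 + 1(139.1) = 139.1
  Q: 0 + 3(139.1) = 417.4
  U: 589.4 (inert)
Total out = 2348 kmol/h; y_Q = 417.4 / 2348 = 0.1778.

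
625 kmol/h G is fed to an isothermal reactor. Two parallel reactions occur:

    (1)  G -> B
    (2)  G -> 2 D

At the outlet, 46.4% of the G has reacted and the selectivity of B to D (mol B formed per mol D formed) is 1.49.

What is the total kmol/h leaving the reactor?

Conversion of G: G consumed = 0.464 × 625 = 290 kmol/h = 1ξ₁ + 1ξ₂.
Selectivity: 1ξ₁ / (2ξ₂) = 1.49 → ξ₁ = 2.98 ξ₂.
Substitute: (1·2.98 + 1) ξ₂ = 290 → ξ₂ = 72.86 kmol/h, ξ₁ = 217.1 kmol/h.
Outlet amounts (n = n₀ + Σ ν·ξ):
  G: 625 − 1(217.1) − 1(72.86) = 335
  B: 0 + 1(217.1) = 217.1
  D: 0 + 2(72.86) = 145.7
Total out = 335 + 217.1 + 145.7 = 697.9 kmol/h.

698 kmol/h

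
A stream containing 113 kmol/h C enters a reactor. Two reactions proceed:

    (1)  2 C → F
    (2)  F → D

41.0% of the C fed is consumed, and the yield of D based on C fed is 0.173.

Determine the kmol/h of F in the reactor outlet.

3.62 kmol/h

Conversion of C: C consumed = 2ξ₁ = 0.41 × 113 → ξ₁ = 23.16 kmol/h.
Yield of D: 1ξ₂ / 113 = 0.173 → ξ₂ = 19.55 kmol/h.
Outlet amounts (n = n₀ + Σ ν·ξ):
  C: 113 − 2(23.16) = 66.67
  F: 0 + 1(23.16) − 1(19.55) = 3.616
  D: 0 + 1(19.55) = 19.55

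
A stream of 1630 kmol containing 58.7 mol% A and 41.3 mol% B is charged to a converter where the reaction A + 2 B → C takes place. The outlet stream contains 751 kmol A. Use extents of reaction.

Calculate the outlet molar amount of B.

For A: n = n₀ − 1ξ → 751 = 956.8 − 1ξ, giving ξ = 205.8 kmol.
Outlet amounts (n = n₀ + ν ξ):
  A: 956.8 − 1(205.8) = 751
  B: 673.2 − 2(205.8) = 261.6
  C: 0 + 1(205.8) = 205.8

262 kmol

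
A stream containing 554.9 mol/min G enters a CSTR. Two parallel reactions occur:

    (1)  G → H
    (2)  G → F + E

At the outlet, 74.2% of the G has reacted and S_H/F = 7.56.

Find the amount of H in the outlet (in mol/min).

Conversion of G: G consumed = 0.742 × 554.9 = 411.7 mol/min = 1ξ₁ + 1ξ₂.
Selectivity: 1ξ₁ / (1ξ₂) = 7.56 → ξ₁ = 7.56 ξ₂.
Substitute: (1·7.56 + 1) ξ₂ = 411.7 → ξ₂ = 48.1 mol/min, ξ₁ = 363.6 mol/min.
Outlet amounts (n = n₀ + Σ ν·ξ):
  G: 554.9 − 1(363.6) − 1(48.1) = 143.2
  H: 0 + 1(363.6) = 363.6
  F: 0 + 1(48.1) = 48.1
  E: 0 + 1(48.1) = 48.1

364 mol/min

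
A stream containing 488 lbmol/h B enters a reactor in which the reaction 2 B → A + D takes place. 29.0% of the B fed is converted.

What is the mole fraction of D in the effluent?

0.145

B reacted = 0.29 × 488 = 141.5 lbmol/h; ν_B = −2, so ξ = 141.5/2 = 70.76 lbmol/h.
Outlet amounts (n = n₀ + ν ξ):
  B: 488 − 2(70.76) = 346.5
  A: 0 + 1(70.76) = 70.76
  D: 0 + 1(70.76) = 70.76
Total out = 488 lbmol/h; y_D = 70.76 / 488 = 0.145.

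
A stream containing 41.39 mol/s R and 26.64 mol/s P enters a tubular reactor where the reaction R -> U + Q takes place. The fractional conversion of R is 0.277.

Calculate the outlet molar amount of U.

R reacted = 0.277 × 41.39 = 11.47 mol/s; ν_R = −1, so ξ = 11.47/1 = 11.47 mol/s.
Outlet amounts (n = n₀ + ν ξ):
  R: 41.39 − 1(11.47) = 29.92
  U: 0 + 1(11.47) = 11.47
  Q: 0 + 1(11.47) = 11.47
  P: 26.64 (inert)

11.5 mol/s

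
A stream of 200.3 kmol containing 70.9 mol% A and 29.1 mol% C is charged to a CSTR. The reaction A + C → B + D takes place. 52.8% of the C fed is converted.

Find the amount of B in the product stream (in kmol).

30.8 kmol

C reacted = 0.528 × 58.29 = 30.78 kmol; ν_C = −1, so ξ = 30.78/1 = 30.78 kmol.
Outlet amounts (n = n₀ + ν ξ):
  A: 142 − 1(30.78) = 111.2
  C: 58.29 − 1(30.78) = 27.51
  B: 0 + 1(30.78) = 30.78
  D: 0 + 1(30.78) = 30.78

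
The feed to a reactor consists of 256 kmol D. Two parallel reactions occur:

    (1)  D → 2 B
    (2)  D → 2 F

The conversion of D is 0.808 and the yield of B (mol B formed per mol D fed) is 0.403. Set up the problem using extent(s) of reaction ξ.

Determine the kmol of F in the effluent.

Yield of B: 2ξ₁ / 256 = 0.403 → ξ₁ = 51.58 kmol.
Conversion of D: 1ξ₁ + 1ξ₂ = 0.808 × 256 = 206.8 → ξ₂ = 155.3 kmol.
Outlet amounts (n = n₀ + Σ ν·ξ):
  D: 256 − 1(51.58) − 1(155.3) = 49.15
  B: 0 + 2(51.58) = 103.2
  F: 0 + 2(155.3) = 310.5

311 kmol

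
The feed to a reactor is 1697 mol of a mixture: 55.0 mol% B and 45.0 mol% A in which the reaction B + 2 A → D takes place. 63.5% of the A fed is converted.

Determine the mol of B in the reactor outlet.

A reacted = 0.635 × 763.6 = 484.9 mol; ν_A = −2, so ξ = 484.9/2 = 242.5 mol.
Outlet amounts (n = n₀ + ν ξ):
  B: 933.4 − 1(242.5) = 690.9
  A: 763.6 − 2(242.5) = 278.7
  D: 0 + 1(242.5) = 242.5

691 mol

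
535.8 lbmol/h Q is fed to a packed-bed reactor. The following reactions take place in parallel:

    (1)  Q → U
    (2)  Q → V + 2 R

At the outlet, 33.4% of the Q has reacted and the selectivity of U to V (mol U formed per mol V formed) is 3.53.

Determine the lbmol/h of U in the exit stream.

139 lbmol/h

Conversion of Q: Q consumed = 0.334 × 535.8 = 179 lbmol/h = 1ξ₁ + 1ξ₂.
Selectivity: 1ξ₁ / (1ξ₂) = 3.53 → ξ₁ = 3.53 ξ₂.
Substitute: (1·3.53 + 1) ξ₂ = 179 → ξ₂ = 39.5 lbmol/h, ξ₁ = 139.5 lbmol/h.
Outlet amounts (n = n₀ + Σ ν·ξ):
  Q: 535.8 − 1(139.5) − 1(39.5) = 356.8
  U: 0 + 1(139.5) = 139.5
  V: 0 + 1(39.5) = 39.5
  R: 0 + 2(39.5) = 79.01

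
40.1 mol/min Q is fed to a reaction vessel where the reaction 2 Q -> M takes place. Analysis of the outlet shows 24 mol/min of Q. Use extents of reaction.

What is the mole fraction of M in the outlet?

For Q: n = n₀ − 2ξ → 24 = 40.1 − 2ξ, giving ξ = 8.05 mol/min.
Outlet amounts (n = n₀ + ν ξ):
  Q: 40.1 − 2(8.05) = 24
  M: 0 + 1(8.05) = 8.05
Total out = 32.05 mol/min; y_M = 8.05 / 32.05 = 0.2512.

0.251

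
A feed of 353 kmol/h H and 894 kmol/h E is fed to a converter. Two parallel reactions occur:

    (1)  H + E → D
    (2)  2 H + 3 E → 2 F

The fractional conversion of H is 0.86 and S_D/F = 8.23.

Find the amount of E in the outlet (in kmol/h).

574 kmol/h

Conversion of H: H consumed = 0.86 × 353 = 303.6 kmol/h = 1ξ₁ + 2ξ₂.
Selectivity: 1ξ₁ / (2ξ₂) = 8.23 → ξ₁ = 16.46 ξ₂.
Substitute: (1·16.46 + 2) ξ₂ = 303.6 → ξ₂ = 16.45 kmol/h, ξ₁ = 270.7 kmol/h.
Outlet amounts (n = n₀ + Σ ν·ξ):
  H: 353 − 1(270.7) − 2(16.45) = 49.42
  E: 894 − 1(270.7) − 3(16.45) = 574
  D: 0 + 1(270.7) = 270.7
  F: 0 + 2(16.45) = 32.89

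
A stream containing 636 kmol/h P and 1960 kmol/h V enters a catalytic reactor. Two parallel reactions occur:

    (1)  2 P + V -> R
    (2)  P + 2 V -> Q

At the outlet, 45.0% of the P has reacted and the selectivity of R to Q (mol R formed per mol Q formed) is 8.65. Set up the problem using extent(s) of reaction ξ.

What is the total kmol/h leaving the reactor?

Conversion of P: P consumed = 0.45 × 636 = 286.2 kmol/h = 2ξ₁ + 1ξ₂.
Selectivity: 1ξ₁ / (1ξ₂) = 8.65 → ξ₁ = 8.65 ξ₂.
Substitute: (2·8.65 + 1) ξ₂ = 286.2 → ξ₂ = 15.64 kmol/h, ξ₁ = 135.3 kmol/h.
Outlet amounts (n = n₀ + Σ ν·ξ):
  P: 636 − 2(135.3) − 1(15.64) = 349.8
  V: 1960 − 1(135.3) − 2(15.64) = 1793
  R: 0 + 1(135.3) = 135.3
  Q: 0 + 1(15.64) = 15.64
Total out = 349.8 + 1793 + 135.3 + 15.64 = 2294 kmol/h.

2290 kmol/h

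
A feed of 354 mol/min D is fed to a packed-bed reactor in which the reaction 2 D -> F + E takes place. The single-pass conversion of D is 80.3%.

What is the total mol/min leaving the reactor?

D reacted = 0.803 × 354 = 284.3 mol/min; ν_D = −2, so ξ = 284.3/2 = 142.1 mol/min.
Outlet amounts (n = n₀ + ν ξ):
  D: 354 − 2(142.1) = 69.74
  F: 0 + 1(142.1) = 142.1
  E: 0 + 1(142.1) = 142.1
Total out = 69.74 + 142.1 + 142.1 = 354 mol/min.

354 mol/min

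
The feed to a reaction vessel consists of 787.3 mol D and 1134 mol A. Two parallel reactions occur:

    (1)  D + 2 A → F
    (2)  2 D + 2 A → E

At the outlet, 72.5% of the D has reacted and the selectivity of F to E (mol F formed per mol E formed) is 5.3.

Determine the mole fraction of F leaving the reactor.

0.483

Conversion of D: D consumed = 0.725 × 787.3 = 570.8 mol = 1ξ₁ + 2ξ₂.
Selectivity: 1ξ₁ / (1ξ₂) = 5.3 → ξ₁ = 5.3 ξ₂.
Substitute: (1·5.3 + 2) ξ₂ = 570.8 → ξ₂ = 78.19 mol, ξ₁ = 414.4 mol.
Outlet amounts (n = n₀ + Σ ν·ξ):
  D: 787.3 − 1(414.4) − 2(78.19) = 216.5
  A: 1134 − 2(414.4) − 2(78.19) = 148.8
  F: 0 + 1(414.4) = 414.4
  E: 0 + 1(78.19) = 78.19
Total out = 857.9 mol; y_F = 414.4 / 857.9 = 0.483.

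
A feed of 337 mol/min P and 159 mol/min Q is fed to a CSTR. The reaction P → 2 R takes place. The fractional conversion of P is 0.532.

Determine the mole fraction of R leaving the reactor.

0.531

P reacted = 0.532 × 337 = 179.3 mol/min; ν_P = −1, so ξ = 179.3/1 = 179.3 mol/min.
Outlet amounts (n = n₀ + ν ξ):
  P: 337 − 1(179.3) = 157.7
  R: 0 + 2(179.3) = 358.6
  Q: 159 (inert)
Total out = 675.3 mol/min; y_R = 358.6 / 675.3 = 0.531.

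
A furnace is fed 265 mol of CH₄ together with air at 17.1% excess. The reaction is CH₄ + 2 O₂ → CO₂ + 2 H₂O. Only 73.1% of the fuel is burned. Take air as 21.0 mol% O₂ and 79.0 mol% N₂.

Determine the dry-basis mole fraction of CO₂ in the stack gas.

0.0684

Stoichiometric O₂ = 2 × 265 = 530 mol; O₂ fed = 530 × 1.171 = 620.6 mol.
N₂ fed = 620.6 × 79/21 = 2335 mol.
Fuel reacted = 0.731 × 265 → ξ = 193.7 mol.
Outlet (n = n₀ + ν ξ):
  CH₄: 265 − 1(193.7) = 71.28
  O₂: 620.6 − 2(193.7) = 233.2
  N₂: 2335 (inert)
  CO₂: 0 + 1(193.7) = 193.7
  H₂O: 0 + 2(193.7) = 387.4
Dry total = 2833 mol; y_CO₂ (dry) = 193.7 / 2833 = 0.06838.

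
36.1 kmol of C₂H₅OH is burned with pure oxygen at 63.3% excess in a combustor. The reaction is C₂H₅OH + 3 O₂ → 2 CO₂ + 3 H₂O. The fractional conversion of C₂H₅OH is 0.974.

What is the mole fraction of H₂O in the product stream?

Stoichiometric O₂ = 3 × 36.1 = 108.3 kmol; O₂ fed = 108.3 × 1.633 = 176.9 kmol.
Fuel reacted = 0.974 × 36.1 → ξ = 35.16 kmol.
Outlet (n = n₀ + ν ξ):
  C₂H₅OH: 36.1 − 1(35.16) = 0.9386
  O₂: 176.9 − 3(35.16) = 71.37
  CO₂: 0 + 2(35.16) = 70.32
  H₂O: 0 + 3(35.16) = 105.5
Total out = 248.1 kmol; y_H₂O = 105.5 / 248.1 = 0.4251.

0.425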